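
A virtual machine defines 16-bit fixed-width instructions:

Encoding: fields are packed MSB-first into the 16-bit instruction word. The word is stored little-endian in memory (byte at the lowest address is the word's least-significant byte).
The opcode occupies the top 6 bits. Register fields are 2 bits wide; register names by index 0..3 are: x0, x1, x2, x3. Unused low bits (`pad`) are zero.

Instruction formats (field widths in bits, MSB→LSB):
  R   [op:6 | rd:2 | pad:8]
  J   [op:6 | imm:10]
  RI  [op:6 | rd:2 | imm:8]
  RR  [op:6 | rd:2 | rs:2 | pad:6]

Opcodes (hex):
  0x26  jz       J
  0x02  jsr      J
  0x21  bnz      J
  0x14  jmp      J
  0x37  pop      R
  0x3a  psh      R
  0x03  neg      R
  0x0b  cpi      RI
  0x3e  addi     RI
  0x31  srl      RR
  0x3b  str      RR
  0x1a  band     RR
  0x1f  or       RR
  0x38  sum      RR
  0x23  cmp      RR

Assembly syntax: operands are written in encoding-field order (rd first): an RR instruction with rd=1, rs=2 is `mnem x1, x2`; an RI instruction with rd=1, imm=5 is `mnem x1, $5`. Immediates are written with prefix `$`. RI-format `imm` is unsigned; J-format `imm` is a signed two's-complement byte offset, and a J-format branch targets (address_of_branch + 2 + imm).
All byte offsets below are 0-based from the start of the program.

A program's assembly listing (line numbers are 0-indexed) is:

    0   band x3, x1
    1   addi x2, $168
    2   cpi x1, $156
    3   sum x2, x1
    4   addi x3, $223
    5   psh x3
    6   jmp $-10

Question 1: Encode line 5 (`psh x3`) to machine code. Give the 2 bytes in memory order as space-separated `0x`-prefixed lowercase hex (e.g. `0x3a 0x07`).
0x00 0xeb

line 5 (psh): pack op=0x3a:6|rd=3:2|pad=0:8 = 0xeb00; little→ 00 eb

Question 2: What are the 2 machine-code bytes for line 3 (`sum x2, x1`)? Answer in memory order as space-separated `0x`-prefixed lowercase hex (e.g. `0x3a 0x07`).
0x40 0xe2

L3: sum op=0x38:6|rd=2:2|rs=1:2|pad=0:6 ⇒ 0xe240 ⇒ little 40 e2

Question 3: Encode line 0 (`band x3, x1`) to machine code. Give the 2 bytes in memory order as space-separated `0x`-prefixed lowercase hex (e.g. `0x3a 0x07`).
0x40 0x6b

line 0 (band): pack op=0x1a:6|rd=3:2|rs=1:2|pad=0:6 = 0x6b40; little→ 40 6b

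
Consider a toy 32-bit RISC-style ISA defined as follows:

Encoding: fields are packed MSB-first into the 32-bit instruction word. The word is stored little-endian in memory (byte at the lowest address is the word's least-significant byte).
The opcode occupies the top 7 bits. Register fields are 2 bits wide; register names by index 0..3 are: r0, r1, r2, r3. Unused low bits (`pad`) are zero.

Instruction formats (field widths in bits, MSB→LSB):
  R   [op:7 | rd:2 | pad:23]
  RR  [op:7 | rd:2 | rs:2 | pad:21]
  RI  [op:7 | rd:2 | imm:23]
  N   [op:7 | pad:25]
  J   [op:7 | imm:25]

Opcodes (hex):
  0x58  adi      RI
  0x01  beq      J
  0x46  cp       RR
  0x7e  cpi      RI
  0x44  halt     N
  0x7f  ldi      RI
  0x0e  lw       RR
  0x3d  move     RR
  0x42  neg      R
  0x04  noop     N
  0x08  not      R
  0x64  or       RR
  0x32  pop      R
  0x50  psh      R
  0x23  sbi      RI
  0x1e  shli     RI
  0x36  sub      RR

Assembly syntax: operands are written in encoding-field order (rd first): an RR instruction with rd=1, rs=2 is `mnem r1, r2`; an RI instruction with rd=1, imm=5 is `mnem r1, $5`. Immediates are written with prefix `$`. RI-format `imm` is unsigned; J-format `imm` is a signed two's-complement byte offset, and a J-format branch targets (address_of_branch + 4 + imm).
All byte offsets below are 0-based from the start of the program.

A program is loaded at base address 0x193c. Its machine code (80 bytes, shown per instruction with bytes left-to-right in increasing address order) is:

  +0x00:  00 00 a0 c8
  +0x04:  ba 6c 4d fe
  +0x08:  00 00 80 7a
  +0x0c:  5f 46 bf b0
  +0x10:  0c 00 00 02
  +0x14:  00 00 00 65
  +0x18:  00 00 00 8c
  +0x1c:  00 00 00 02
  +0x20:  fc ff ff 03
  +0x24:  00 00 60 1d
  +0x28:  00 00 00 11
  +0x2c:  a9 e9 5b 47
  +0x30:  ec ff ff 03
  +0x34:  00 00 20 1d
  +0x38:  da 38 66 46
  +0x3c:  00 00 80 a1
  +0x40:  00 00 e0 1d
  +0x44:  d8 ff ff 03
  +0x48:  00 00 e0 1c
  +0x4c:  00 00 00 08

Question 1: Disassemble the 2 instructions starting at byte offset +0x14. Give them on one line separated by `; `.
off 0x14: read 00 00 00 65 as little → 0x65000000
  op=0x65000000>>25=0x32 ⇒ pop (R)
  rd: (w>>23)&0x3=0x2 → r2
off 0x18: read 00 00 00 8c as little → 0x8c000000
  op=0x8c000000>>25=0x46 ⇒ cp (RR)
  rd: (w>>23)&0x3=0x0 → r0
  rs: (w>>21)&0x3=0x0 → r0

pop r2; cp r0, r0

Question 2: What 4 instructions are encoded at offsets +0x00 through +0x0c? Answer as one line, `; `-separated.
@+00  little-endian(00 00 a0 c8) = 0xc8a00000
  top 7b → 0x64 → or [RR]
  rd: (w>>23)&0x3=0x1 → r1
  rs: (w>>21)&0x3=0x1 → r1
@+04  little-endian(ba 6c 4d fe) = 0xfe4d6cba
  top 7b → 0x7f → ldi [RI]
  rd: (w>>23)&0x3=0x0 → r0
  imm: (w>>0)&0x7fffff=0x4d6cba → $5074106
@+08  little-endian(00 00 80 7a) = 0x7a800000
  top 7b → 0x3d → move [RR]
  rd: (w>>23)&0x3=0x1 → r1
  rs: (w>>21)&0x3=0x0 → r0
@+0c  little-endian(5f 46 bf b0) = 0xb0bf465f
  top 7b → 0x58 → adi [RI]
  rd: (w>>23)&0x3=0x1 → r1
  imm: (w>>0)&0x7fffff=0x3f465f → $4146783

or r1, r1; ldi r0, $5074106; move r1, r0; adi r1, $4146783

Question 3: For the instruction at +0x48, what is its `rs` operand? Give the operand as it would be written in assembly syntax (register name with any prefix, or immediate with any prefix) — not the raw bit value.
r3

[48] 00 00 e0 1c → 0x1ce00000
  top 7b → 0xe → lw [RR]
  [24:23] rd=1 = r1
  [22:21] rs=3 = r3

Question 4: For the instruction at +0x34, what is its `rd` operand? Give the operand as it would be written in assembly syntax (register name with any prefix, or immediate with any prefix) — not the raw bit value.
r2

off 0x34: read 00 00 20 1d as little → 0x1d200000
  op=0x1d200000>>25=0xe ⇒ lw (RR)
  rd: (w>>23)&0x3=0x2 → r2
  rs: (w>>21)&0x3=0x1 → r1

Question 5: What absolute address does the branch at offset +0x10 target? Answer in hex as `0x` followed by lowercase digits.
0x195c

off 0x10: read 0c 00 00 02 as little → 0x0200000c
  op=0x0200000c>>25=0x1 ⇒ beq (J)
  [24:0] imm=12 = $12
  target = base 0x193c + off 0x10 + 4 + imm 12 = 0x195c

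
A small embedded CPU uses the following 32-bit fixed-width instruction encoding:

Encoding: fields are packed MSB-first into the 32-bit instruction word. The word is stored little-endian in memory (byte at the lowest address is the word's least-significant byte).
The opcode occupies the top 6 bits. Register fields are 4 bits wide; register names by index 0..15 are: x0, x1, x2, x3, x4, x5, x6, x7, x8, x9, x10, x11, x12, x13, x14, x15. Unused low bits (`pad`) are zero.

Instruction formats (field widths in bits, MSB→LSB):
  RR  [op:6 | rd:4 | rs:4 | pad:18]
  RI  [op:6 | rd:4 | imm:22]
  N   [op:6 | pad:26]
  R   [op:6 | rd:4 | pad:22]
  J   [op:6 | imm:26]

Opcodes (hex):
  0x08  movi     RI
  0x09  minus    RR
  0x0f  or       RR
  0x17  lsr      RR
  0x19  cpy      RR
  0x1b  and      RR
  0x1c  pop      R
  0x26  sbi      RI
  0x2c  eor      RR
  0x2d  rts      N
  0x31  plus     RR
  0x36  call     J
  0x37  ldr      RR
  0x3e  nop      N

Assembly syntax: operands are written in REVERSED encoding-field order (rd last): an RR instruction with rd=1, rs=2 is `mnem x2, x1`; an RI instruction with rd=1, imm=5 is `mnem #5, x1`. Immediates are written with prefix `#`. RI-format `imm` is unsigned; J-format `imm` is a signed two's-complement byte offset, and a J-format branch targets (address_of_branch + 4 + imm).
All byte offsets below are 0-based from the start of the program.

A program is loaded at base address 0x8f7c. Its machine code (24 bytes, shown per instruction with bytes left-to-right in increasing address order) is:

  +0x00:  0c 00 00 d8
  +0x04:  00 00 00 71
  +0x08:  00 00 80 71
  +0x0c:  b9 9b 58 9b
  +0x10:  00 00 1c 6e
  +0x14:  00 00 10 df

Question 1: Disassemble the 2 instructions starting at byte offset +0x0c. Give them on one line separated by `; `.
[0c] b9 9b 58 9b → 0x9b589bb9
  opcode bits[31:26]=0x26: sbi/RI
  rd@[25:22]=0xd ⇒ x13
  imm@[21:0]=0x189bb9 ⇒ #1612729
[10] 00 00 1c 6e → 0x6e1c0000
  opcode bits[31:26]=0x1b: and/RR
  rd@[25:22]=0x8 ⇒ x8
  rs@[21:18]=0x7 ⇒ x7

sbi #1612729, x13; and x7, x8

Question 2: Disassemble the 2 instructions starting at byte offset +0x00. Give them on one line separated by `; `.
+0x00: 0c 00 00 d8 ⇒ word 0xd800000c (little)
  op=0xd800000c>>26=0x36 ⇒ call (J)
  imm: (w>>0)&0x3ffffff=0xc → #12
+0x04: 00 00 00 71 ⇒ word 0x71000000 (little)
  op=0x71000000>>26=0x1c ⇒ pop (R)
  rd: (w>>22)&0xf=0x4 → x4

call #12; pop x4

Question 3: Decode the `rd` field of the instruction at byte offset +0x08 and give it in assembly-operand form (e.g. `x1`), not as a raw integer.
x6

off 0x08: read 00 00 80 71 as little → 0x71800000
  op=0x71800000>>26=0x1c ⇒ pop (R)
  rd: (w>>22)&0xf=0x6 → x6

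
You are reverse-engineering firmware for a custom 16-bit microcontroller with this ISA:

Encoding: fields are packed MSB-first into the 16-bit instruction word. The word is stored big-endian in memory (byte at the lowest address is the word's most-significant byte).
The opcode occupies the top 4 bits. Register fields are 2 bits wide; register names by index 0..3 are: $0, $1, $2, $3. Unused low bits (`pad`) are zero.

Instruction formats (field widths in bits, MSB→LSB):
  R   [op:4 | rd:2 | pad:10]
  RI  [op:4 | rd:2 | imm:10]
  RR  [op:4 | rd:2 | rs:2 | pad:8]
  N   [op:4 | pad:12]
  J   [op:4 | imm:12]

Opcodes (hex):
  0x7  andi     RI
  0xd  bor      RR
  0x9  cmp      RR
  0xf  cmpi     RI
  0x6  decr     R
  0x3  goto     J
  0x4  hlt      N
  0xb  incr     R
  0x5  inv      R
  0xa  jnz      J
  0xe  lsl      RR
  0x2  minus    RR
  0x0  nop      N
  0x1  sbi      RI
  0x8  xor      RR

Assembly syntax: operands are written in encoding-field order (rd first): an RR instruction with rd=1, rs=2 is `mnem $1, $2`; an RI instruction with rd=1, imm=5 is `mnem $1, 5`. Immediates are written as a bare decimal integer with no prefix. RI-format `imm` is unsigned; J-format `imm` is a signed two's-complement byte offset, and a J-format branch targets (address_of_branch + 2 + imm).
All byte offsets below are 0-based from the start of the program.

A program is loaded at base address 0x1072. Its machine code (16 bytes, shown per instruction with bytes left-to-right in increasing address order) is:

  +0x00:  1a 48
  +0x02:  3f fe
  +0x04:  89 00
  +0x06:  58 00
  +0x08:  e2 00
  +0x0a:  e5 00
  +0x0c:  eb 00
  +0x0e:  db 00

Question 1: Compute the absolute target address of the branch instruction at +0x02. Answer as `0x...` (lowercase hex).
0x1074

off 0x02: read 3f fe as big → 0x3ffe
  opcode bits[15:12]=0x3: goto/J
  imm@[11:0]=0xffe (s12→-2) ⇒ -2
  target = base 0x1072 + off 0x02 + 2 + imm -2 = 0x1074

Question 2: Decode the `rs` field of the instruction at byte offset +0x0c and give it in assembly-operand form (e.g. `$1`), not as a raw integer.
$3

[0c] eb 00 → 0xeb00
  opcode bits[15:12]=0xe: lsl/RR
  rd: (w>>10)&0x3=0x2 → $2
  rs: (w>>8)&0x3=0x3 → $3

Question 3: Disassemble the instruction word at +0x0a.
[0a] e5 00 → 0xe500
  op=0xe500>>12=0xe ⇒ lsl (RR)
  [11:10] rd=1 = $1
  [9:8] rs=1 = $1

lsl $1, $1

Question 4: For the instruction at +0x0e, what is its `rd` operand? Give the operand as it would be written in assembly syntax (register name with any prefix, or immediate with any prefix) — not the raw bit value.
[0e] db 00 → 0xdb00
  opcode bits[15:12]=0xd: bor/RR
  rd: (w>>10)&0x3=0x2 → $2
  rs: (w>>8)&0x3=0x3 → $3

$2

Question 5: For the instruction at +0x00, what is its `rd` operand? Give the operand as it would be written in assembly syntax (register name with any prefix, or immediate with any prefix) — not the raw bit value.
+0x00: 1a 48 ⇒ word 0x1a48 (big)
  op=0x1a48>>12=0x1 ⇒ sbi (RI)
  [11:10] rd=2 = $2
  [9:0] imm=584 = 584

$2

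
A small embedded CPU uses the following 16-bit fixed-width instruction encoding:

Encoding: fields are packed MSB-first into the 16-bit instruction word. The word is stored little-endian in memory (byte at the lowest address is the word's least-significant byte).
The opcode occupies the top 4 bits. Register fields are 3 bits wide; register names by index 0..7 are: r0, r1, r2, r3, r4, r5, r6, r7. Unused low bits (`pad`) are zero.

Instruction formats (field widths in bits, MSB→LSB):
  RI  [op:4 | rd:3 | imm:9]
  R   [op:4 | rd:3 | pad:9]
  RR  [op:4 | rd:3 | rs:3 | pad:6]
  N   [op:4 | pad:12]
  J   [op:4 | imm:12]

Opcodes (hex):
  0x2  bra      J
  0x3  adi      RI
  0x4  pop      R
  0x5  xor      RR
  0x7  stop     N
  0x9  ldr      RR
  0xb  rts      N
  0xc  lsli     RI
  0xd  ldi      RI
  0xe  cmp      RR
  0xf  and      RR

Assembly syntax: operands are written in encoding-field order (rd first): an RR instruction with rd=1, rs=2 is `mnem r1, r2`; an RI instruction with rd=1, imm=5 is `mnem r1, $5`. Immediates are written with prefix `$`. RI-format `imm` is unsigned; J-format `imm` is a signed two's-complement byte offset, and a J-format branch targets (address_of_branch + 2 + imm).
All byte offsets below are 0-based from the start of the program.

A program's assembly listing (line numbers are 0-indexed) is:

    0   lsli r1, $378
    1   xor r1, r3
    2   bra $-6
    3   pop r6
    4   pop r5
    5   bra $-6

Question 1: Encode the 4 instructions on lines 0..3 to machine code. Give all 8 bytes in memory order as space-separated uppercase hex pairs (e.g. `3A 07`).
7A C3 C0 52 FA 2F 00 4C

0. lsli fields op=0xc:4|rd=1:3|imm=378:9 → word c37ah → 7a c3
1. xor fields op=0x5:4|rd=1:3|rs=3:3|pad=0:6 → word 52c0h → c0 52
2. bra fields op=0x2:4|imm=-6:12 → word 2ffah → fa 2f
3. pop fields op=0x4:4|rd=6:3|pad=0:9 → word 4c00h → 00 4c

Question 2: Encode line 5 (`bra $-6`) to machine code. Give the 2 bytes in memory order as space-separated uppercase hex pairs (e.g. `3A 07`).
FA 2F

5. bra fields op=0x2:4|imm=-6:12 → word 2ffah → fa 2f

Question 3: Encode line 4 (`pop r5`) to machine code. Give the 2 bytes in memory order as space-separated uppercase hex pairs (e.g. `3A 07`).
00 4A

line 4 (pop): pack op=0x4:4|rd=5:3|pad=0:9 = 0x4a00; little→ 00 4a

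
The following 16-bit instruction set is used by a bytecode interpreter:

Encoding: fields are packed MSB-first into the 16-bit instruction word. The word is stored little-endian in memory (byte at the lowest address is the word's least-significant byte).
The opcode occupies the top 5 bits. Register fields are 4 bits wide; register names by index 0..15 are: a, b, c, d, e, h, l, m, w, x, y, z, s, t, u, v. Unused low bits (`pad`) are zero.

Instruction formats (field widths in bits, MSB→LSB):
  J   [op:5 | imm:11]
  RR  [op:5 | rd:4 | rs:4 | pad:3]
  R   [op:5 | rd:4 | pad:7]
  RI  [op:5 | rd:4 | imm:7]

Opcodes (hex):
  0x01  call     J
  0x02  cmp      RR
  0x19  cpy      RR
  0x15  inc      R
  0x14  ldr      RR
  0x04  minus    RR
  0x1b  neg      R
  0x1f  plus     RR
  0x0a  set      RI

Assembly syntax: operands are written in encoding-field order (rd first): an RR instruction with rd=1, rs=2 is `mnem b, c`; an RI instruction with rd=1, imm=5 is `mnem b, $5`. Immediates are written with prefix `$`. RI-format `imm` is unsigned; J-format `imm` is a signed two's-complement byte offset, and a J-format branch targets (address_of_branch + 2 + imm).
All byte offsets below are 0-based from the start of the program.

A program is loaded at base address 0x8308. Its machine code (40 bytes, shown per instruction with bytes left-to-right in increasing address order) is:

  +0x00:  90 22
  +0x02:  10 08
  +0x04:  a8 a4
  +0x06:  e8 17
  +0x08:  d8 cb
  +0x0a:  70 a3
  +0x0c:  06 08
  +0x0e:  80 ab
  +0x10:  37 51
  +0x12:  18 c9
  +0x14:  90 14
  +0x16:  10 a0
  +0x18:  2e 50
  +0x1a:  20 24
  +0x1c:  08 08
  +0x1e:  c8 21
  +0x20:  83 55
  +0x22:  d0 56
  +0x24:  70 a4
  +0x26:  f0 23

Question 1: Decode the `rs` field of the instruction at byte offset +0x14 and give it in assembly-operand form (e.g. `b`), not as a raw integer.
c

+0x14: 90 14 ⇒ word 0x1490 (little)
  op=0x1490>>11=0x2 ⇒ cmp (RR)
  rd: (w>>7)&0xf=0x9 → x
  rs: (w>>3)&0xf=0x2 → c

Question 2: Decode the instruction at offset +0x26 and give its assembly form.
minus m, u

@+26  little-endian(f0 23) = 0x23f0
  top 5b → 0x4 → minus [RR]
  [10:7] rd=7 = m
  [6:3] rs=14 = u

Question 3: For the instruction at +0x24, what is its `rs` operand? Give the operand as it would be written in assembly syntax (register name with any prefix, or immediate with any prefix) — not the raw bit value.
@+24  little-endian(70 a4) = 0xa470
  top 5b → 0x14 → ldr [RR]
  rd@[10:7]=0x8 ⇒ w
  rs@[6:3]=0xe ⇒ u

u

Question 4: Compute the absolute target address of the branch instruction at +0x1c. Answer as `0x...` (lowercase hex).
+0x1c: 08 08 ⇒ word 0x0808 (little)
  opcode bits[15:11]=0x1: call/J
  imm: (w>>0)&0x7ff=0x8 → $8
  target = base 0x8308 + off 0x1c + 2 + imm 8 = 0x832e

0x832e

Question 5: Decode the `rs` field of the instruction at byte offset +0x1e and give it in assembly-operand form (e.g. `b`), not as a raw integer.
off 0x1e: read c8 21 as little → 0x21c8
  opcode bits[15:11]=0x4: minus/RR
  rd@[10:7]=0x3 ⇒ d
  rs@[6:3]=0x9 ⇒ x

x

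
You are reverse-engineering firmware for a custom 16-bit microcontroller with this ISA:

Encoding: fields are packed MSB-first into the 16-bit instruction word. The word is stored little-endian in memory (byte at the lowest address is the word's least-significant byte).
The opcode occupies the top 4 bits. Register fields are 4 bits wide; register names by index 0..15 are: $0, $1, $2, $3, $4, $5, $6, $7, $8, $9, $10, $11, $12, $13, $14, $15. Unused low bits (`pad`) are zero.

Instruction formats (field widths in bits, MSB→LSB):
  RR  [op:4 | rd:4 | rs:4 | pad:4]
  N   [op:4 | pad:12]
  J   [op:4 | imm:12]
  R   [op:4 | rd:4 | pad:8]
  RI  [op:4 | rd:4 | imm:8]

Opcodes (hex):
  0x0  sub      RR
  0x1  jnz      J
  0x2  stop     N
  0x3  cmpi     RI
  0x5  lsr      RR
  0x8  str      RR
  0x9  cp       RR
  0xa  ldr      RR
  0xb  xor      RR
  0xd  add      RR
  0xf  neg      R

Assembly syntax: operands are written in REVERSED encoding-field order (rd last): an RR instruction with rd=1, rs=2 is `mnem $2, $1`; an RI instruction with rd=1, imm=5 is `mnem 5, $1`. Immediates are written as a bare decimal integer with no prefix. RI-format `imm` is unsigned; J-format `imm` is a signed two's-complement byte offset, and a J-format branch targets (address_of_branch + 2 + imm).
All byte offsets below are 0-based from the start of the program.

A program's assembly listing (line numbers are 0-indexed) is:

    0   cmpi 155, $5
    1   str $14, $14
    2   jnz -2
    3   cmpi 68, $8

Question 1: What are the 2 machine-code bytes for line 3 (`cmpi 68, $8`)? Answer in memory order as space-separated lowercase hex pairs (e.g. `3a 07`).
44 38

L3: cmpi op=0x3:4|rd=8:4|imm=68:8 ⇒ 0x3844 ⇒ little 44 38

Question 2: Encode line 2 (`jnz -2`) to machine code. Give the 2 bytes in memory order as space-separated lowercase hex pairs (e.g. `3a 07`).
fe 1f

line 2 (jnz): pack op=0x1:4|imm=-2:12 = 0x1ffe; little→ fe 1f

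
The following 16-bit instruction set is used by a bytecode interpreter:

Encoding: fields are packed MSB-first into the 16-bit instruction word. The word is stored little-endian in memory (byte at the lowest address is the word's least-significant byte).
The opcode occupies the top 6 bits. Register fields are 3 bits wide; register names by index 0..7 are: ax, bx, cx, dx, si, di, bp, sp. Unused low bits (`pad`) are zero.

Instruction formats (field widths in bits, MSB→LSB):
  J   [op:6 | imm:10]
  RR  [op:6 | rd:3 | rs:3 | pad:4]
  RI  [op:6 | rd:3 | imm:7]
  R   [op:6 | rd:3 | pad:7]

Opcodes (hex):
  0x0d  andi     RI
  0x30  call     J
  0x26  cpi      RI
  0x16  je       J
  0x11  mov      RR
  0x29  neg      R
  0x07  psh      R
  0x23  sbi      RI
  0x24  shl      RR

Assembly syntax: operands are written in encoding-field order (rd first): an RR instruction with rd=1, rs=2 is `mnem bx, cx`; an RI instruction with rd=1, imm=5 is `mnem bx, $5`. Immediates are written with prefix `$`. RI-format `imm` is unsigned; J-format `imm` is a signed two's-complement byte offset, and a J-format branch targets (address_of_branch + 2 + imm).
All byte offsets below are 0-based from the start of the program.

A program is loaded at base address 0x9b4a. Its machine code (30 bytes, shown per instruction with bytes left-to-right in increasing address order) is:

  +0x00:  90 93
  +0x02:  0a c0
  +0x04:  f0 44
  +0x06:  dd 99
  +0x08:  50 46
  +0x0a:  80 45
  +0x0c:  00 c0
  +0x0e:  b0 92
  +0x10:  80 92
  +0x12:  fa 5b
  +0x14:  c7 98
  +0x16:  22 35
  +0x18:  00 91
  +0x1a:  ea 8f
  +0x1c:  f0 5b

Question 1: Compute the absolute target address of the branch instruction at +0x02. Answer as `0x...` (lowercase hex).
[02] 0a c0 → 0xc00a
  opcode bits[15:10]=0x30: call/J
  imm: (w>>0)&0x3ff=0xa → $10
  target = base 0x9b4a + off 0x02 + 2 + imm 10 = 0x9b58

0x9b58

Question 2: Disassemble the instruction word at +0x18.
shl cx, ax

[18] 00 91 → 0x9100
  opcode bits[15:10]=0x24: shl/RR
  rd@[9:7]=0x2 ⇒ cx
  rs@[6:4]=0x0 ⇒ ax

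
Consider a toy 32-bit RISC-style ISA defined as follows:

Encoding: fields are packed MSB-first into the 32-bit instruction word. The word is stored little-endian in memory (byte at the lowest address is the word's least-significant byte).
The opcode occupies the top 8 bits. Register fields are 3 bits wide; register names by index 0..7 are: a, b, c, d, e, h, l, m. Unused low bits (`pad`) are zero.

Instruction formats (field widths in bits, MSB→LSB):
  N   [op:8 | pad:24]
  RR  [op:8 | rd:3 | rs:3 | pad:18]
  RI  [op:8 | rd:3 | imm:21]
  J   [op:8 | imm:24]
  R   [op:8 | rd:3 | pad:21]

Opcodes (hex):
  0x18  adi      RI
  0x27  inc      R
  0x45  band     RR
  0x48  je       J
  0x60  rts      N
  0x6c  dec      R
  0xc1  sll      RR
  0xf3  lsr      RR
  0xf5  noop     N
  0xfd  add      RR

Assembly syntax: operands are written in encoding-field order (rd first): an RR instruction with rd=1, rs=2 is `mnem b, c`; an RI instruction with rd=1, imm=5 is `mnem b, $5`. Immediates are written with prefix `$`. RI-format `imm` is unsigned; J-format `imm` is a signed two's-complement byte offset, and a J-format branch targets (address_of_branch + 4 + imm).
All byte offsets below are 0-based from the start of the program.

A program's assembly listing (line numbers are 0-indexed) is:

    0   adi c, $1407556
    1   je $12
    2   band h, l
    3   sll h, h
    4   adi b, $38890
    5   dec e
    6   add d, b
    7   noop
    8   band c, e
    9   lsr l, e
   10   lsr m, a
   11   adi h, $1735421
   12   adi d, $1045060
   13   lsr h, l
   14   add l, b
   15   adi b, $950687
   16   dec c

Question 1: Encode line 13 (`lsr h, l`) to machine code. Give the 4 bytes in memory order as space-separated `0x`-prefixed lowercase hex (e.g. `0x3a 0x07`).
0x00 0x00 0xb8 0xf3

line 13 (lsr): pack op=0xf3:8|rd=5:3|rs=6:3|pad=0:18 = 0xf3b80000; little→ 00 00 b8 f3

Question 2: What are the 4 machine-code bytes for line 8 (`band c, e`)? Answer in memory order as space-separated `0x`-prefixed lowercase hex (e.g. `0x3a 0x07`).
0x00 0x00 0x50 0x45

L8: band op=0x45:8|rd=2:3|rs=4:3|pad=0:18 ⇒ 0x45500000 ⇒ little 00 00 50 45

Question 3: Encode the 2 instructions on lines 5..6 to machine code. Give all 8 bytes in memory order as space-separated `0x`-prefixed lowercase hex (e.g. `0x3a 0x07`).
L5: dec op=0x6c:8|rd=4:3|pad=0:21 ⇒ 0x6c800000 ⇒ little 00 00 80 6c
L6: add op=0xfd:8|rd=3:3|rs=1:3|pad=0:18 ⇒ 0xfd640000 ⇒ little 00 00 64 fd

0x00 0x00 0x80 0x6c 0x00 0x00 0x64 0xfd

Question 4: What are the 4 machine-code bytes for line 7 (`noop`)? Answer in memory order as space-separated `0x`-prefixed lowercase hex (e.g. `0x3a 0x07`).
7. noop fields op=0xf5:8|pad=0:24 → word f5000000h → 00 00 00 f5

0x00 0x00 0x00 0xf5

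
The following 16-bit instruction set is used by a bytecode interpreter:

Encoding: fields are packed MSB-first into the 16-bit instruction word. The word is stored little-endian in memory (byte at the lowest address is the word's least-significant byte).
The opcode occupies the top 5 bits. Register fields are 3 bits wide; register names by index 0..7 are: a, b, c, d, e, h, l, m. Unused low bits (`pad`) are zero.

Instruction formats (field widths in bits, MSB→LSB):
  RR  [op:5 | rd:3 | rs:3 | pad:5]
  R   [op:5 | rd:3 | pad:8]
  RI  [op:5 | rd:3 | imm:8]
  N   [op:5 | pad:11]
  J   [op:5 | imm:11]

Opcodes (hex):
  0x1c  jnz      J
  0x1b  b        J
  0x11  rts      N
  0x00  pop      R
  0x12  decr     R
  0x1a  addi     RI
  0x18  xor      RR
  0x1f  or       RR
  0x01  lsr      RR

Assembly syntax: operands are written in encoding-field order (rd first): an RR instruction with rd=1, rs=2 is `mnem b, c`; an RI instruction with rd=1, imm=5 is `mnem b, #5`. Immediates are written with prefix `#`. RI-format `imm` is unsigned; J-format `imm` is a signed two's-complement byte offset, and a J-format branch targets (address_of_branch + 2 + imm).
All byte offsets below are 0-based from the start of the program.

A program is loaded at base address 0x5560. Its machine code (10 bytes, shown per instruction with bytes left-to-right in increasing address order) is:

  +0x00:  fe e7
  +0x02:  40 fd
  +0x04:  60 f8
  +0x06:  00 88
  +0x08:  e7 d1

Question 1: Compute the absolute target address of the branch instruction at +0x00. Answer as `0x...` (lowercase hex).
+0x00: fe e7 ⇒ word 0xe7fe (little)
  top 5b → 0x1c → jnz [J]
  [10:0] imm=2046 (s11→-2) = #-2
  target = base 0x5560 + off 0x00 + 2 + imm -2 = 0x5560

0x5560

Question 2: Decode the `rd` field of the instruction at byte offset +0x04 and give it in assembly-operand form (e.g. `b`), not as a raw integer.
a

off 0x04: read 60 f8 as little → 0xf860
  opcode bits[15:11]=0x1f: or/RR
  [10:8] rd=0 = a
  [7:5] rs=3 = d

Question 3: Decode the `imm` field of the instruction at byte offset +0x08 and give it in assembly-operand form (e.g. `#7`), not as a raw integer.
#231

@+08  little-endian(e7 d1) = 0xd1e7
  opcode bits[15:11]=0x1a: addi/RI
  [10:8] rd=1 = b
  [7:0] imm=231 = #231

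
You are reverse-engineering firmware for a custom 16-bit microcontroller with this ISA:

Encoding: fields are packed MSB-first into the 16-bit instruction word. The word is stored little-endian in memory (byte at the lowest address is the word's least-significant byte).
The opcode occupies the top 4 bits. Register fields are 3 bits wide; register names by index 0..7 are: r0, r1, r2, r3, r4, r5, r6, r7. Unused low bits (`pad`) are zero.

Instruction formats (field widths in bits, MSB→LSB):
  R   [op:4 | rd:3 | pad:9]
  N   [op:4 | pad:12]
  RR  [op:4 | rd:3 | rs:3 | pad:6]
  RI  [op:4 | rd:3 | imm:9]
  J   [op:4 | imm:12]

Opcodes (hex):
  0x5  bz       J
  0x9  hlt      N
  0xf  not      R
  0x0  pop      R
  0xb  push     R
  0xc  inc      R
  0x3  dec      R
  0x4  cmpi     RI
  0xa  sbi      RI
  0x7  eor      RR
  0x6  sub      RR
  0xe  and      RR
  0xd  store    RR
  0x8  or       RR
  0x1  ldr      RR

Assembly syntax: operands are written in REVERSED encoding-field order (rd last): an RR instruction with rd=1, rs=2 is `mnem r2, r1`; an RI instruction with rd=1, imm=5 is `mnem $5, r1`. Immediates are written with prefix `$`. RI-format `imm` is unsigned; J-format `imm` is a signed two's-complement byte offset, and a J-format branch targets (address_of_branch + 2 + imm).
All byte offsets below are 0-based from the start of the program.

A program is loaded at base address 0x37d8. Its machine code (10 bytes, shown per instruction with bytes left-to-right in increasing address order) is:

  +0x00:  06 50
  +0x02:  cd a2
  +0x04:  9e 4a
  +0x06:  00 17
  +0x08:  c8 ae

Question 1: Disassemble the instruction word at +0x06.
ldr r4, r3

off 0x06: read 00 17 as little → 0x1700
  top 4b → 0x1 → ldr [RR]
  rd: (w>>9)&0x7=0x3 → r3
  rs: (w>>6)&0x7=0x4 → r4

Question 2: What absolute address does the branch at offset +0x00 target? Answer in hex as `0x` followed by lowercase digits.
off 0x00: read 06 50 as little → 0x5006
  opcode bits[15:12]=0x5: bz/J
  imm@[11:0]=0x6 ⇒ $6
  target = base 0x37d8 + off 0x00 + 2 + imm 6 = 0x37e0

0x37e0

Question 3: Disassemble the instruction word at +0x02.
+0x02: cd a2 ⇒ word 0xa2cd (little)
  op=0xa2cd>>12=0xa ⇒ sbi (RI)
  rd: (w>>9)&0x7=0x1 → r1
  imm: (w>>0)&0x1ff=0xcd → $205

sbi $205, r1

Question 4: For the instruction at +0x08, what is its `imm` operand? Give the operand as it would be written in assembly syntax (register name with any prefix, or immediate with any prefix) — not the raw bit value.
+0x08: c8 ae ⇒ word 0xaec8 (little)
  op=0xaec8>>12=0xa ⇒ sbi (RI)
  rd: (w>>9)&0x7=0x7 → r7
  imm: (w>>0)&0x1ff=0xc8 → $200

$200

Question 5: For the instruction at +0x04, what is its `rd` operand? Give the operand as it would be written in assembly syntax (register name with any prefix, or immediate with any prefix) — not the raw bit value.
+0x04: 9e 4a ⇒ word 0x4a9e (little)
  op=0x4a9e>>12=0x4 ⇒ cmpi (RI)
  [11:9] rd=5 = r5
  [8:0] imm=158 = $158

r5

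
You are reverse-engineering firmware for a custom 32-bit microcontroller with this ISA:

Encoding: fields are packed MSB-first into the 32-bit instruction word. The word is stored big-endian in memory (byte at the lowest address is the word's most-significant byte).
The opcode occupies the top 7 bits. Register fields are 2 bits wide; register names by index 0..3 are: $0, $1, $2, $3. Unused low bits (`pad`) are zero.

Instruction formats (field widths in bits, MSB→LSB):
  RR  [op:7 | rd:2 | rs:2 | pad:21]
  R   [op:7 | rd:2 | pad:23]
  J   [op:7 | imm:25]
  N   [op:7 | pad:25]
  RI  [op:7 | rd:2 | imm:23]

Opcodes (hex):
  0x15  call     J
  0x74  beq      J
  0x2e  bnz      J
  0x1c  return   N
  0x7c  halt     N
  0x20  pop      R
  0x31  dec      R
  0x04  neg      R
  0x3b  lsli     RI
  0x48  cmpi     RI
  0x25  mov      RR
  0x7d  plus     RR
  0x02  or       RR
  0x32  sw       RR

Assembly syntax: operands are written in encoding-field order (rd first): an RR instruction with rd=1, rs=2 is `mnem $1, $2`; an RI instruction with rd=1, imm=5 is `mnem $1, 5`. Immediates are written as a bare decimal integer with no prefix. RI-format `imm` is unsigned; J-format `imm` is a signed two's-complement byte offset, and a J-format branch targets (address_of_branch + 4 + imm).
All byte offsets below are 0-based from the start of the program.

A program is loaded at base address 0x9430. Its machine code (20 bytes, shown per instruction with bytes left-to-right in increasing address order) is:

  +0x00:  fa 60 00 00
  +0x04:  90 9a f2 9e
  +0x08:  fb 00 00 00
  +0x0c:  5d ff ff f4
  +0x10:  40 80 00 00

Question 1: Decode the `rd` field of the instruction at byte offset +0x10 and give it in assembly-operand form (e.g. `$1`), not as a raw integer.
$1

+0x10: 40 80 00 00 ⇒ word 0x40800000 (big)
  opcode bits[31:25]=0x20: pop/R
  rd@[24:23]=0x1 ⇒ $1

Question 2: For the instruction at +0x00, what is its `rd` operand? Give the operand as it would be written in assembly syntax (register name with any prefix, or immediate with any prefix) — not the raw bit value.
$0

+0x00: fa 60 00 00 ⇒ word 0xfa600000 (big)
  op=0xfa600000>>25=0x7d ⇒ plus (RR)
  rd@[24:23]=0x0 ⇒ $0
  rs@[22:21]=0x3 ⇒ $3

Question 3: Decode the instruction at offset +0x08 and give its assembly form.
+0x08: fb 00 00 00 ⇒ word 0xfb000000 (big)
  opcode bits[31:25]=0x7d: plus/RR
  [24:23] rd=2 = $2
  [22:21] rs=0 = $0

plus $2, $0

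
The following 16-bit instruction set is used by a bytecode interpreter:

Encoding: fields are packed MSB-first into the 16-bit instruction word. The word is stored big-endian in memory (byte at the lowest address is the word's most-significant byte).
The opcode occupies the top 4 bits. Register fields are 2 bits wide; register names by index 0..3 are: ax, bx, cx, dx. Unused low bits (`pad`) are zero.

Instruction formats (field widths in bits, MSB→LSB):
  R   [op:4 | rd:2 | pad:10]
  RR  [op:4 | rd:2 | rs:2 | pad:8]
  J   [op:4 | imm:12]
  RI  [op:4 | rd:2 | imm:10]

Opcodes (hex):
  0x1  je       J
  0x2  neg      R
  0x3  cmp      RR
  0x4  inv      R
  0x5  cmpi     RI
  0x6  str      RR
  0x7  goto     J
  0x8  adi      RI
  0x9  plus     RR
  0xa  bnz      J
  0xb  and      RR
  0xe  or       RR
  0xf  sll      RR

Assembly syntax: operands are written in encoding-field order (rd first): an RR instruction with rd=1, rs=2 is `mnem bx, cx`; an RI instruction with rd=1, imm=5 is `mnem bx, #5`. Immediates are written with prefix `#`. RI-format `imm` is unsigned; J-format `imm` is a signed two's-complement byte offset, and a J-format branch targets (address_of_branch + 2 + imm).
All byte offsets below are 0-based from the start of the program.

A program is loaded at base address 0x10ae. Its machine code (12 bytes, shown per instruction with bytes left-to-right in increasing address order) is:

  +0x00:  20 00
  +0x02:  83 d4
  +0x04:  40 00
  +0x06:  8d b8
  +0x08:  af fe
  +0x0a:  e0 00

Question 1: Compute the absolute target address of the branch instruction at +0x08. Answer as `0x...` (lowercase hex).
0x10b6

+0x08: af fe ⇒ word 0xaffe (big)
  top 4b → 0xa → bnz [J]
  imm: (w>>0)&0xfff=0xffe (s12→-2) → #-2
  target = base 0x10ae + off 0x08 + 2 + imm -2 = 0x10b6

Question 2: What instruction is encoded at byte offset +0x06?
adi dx, #440

@+06  big-endian(8d b8) = 0x8db8
  top 4b → 0x8 → adi [RI]
  rd@[11:10]=0x3 ⇒ dx
  imm@[9:0]=0x1b8 ⇒ #440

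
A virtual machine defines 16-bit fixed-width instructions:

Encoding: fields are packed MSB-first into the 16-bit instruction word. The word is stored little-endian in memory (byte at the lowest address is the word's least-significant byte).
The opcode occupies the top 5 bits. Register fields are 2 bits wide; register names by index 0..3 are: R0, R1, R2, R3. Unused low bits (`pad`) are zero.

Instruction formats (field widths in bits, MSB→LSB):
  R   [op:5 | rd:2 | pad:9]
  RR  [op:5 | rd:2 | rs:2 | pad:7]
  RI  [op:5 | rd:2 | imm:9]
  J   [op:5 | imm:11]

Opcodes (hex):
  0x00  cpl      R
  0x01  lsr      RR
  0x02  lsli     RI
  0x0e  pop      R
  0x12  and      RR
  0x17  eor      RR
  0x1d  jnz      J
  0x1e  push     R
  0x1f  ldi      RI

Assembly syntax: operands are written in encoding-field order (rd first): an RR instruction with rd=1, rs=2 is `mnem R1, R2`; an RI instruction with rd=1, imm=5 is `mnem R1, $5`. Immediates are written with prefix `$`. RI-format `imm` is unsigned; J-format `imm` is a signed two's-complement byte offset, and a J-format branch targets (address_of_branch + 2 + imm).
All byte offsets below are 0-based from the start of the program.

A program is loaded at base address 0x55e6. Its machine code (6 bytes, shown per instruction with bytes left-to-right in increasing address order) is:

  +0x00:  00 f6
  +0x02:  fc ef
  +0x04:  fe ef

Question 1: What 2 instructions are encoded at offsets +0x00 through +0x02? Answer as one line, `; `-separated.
+0x00: 00 f6 ⇒ word 0xf600 (little)
  top 5b → 0x1e → push [R]
  rd: (w>>9)&0x3=0x3 → R3
+0x02: fc ef ⇒ word 0xeffc (little)
  top 5b → 0x1d → jnz [J]
  imm: (w>>0)&0x7ff=0x7fc (s11→-4) → $-4

push R3; jnz $-4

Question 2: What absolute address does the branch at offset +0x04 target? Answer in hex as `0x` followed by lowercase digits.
off 0x04: read fe ef as little → 0xeffe
  top 5b → 0x1d → jnz [J]
  imm@[10:0]=0x7fe (s11→-2) ⇒ $-2
  target = base 0x55e6 + off 0x04 + 2 + imm -2 = 0x55ea

0x55ea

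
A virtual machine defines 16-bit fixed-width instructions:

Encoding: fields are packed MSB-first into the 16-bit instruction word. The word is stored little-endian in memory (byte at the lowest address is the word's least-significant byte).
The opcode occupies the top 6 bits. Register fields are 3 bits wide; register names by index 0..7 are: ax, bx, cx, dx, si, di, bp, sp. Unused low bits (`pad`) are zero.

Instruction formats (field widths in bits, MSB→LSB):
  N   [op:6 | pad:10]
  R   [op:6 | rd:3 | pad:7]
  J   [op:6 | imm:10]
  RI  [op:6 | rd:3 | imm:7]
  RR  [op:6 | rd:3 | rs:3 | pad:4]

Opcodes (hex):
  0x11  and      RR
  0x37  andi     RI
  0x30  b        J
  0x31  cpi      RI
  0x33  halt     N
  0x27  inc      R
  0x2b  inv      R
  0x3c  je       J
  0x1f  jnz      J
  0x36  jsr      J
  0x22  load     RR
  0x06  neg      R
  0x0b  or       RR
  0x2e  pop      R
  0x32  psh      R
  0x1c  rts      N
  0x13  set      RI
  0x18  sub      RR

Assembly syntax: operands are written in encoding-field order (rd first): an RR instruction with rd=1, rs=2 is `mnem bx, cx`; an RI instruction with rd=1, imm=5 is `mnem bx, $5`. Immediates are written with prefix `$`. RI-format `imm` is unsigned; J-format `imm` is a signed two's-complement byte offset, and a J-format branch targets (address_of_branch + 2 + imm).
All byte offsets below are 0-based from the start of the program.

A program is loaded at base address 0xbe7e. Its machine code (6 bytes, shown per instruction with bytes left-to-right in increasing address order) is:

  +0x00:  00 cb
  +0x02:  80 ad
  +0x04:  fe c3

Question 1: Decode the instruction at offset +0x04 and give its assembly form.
+0x04: fe c3 ⇒ word 0xc3fe (little)
  top 6b → 0x30 → b [J]
  [9:0] imm=1022 (s10→-2) = $-2

b $-2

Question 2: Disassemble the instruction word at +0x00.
psh bp

+0x00: 00 cb ⇒ word 0xcb00 (little)
  op=0xcb00>>10=0x32 ⇒ psh (R)
  rd@[9:7]=0x6 ⇒ bp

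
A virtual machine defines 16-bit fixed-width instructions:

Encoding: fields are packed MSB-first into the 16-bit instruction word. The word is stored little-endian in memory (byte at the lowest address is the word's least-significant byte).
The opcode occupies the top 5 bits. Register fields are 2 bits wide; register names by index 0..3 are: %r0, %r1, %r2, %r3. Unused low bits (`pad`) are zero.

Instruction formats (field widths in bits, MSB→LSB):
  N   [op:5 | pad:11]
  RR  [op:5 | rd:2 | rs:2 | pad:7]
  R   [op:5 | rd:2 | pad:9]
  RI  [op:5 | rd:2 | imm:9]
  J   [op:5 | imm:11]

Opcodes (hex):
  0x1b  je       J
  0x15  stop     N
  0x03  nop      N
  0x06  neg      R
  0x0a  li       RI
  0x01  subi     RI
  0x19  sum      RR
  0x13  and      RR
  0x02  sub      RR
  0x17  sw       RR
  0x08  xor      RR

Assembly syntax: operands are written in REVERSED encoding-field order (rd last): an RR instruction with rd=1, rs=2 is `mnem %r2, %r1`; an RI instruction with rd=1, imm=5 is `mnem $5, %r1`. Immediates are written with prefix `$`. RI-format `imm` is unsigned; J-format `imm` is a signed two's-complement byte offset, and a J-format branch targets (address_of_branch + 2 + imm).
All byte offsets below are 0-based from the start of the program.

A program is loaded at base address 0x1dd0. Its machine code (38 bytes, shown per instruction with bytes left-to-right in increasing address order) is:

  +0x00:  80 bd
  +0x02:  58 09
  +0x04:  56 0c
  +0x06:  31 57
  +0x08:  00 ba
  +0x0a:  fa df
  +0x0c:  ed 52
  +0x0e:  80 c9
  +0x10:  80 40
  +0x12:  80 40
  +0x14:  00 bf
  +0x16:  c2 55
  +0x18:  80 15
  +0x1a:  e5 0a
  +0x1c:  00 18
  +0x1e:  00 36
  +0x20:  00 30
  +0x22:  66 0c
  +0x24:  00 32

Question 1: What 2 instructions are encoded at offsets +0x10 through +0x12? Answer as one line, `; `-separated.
xor %r1, %r0; xor %r1, %r0

+0x10: 80 40 ⇒ word 0x4080 (little)
  op=0x4080>>11=0x8 ⇒ xor (RR)
  [10:9] rd=0 = %r0
  [8:7] rs=1 = %r1
+0x12: 80 40 ⇒ word 0x4080 (little)
  op=0x4080>>11=0x8 ⇒ xor (RR)
  [10:9] rd=0 = %r0
  [8:7] rs=1 = %r1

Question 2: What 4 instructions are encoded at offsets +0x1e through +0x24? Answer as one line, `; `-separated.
neg %r3; neg %r0; subi $102, %r2; neg %r1

+0x1e: 00 36 ⇒ word 0x3600 (little)
  opcode bits[15:11]=0x6: neg/R
  rd: (w>>9)&0x3=0x3 → %r3
+0x20: 00 30 ⇒ word 0x3000 (little)
  opcode bits[15:11]=0x6: neg/R
  rd: (w>>9)&0x3=0x0 → %r0
+0x22: 66 0c ⇒ word 0x0c66 (little)
  opcode bits[15:11]=0x1: subi/RI
  rd: (w>>9)&0x3=0x2 → %r2
  imm: (w>>0)&0x1ff=0x66 → $102
+0x24: 00 32 ⇒ word 0x3200 (little)
  opcode bits[15:11]=0x6: neg/R
  rd: (w>>9)&0x3=0x1 → %r1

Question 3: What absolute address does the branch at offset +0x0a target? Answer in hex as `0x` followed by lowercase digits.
0x1dd6

off 0x0a: read fa df as little → 0xdffa
  top 5b → 0x1b → je [J]
  [10:0] imm=2042 (s11→-6) = $-6
  target = base 0x1dd0 + off 0x0a + 2 + imm -6 = 0x1dd6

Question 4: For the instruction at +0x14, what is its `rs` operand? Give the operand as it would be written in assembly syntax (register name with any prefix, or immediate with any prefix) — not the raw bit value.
[14] 00 bf → 0xbf00
  op=0xbf00>>11=0x17 ⇒ sw (RR)
  rd@[10:9]=0x3 ⇒ %r3
  rs@[8:7]=0x2 ⇒ %r2

%r2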